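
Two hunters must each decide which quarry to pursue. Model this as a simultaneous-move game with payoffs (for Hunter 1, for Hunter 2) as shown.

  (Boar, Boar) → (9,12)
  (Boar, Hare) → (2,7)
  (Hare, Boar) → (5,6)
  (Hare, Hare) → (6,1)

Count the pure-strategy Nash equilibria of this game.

Both Boar: Hunter 1 gets 9 (best alternative 5); Hunter 2 gets 12 (best alternative 7). Neither deviates — NE.
Both Hare is not a NE: Hunter 2 would switch to Boar (6 > 1).
No other cell survives both best-response checks, so there is 1 pure NE.

1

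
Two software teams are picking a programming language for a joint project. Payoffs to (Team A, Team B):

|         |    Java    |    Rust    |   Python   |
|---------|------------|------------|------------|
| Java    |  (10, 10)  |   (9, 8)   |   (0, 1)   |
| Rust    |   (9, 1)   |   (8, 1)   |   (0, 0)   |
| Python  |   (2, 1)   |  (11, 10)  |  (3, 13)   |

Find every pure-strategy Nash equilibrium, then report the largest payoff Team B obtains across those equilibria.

13

Both Java is a pure NE (Team A: 10 ≥ 9; Team B: 10 ≥ 8). Team B gets 10.
Both Python is a pure NE (Team A: 3 ≥ 0; Team B: 13 ≥ 10). Team B gets 13.
Every other cell has a profitable deviation for at least one player. Highest of {10, 13} is 13.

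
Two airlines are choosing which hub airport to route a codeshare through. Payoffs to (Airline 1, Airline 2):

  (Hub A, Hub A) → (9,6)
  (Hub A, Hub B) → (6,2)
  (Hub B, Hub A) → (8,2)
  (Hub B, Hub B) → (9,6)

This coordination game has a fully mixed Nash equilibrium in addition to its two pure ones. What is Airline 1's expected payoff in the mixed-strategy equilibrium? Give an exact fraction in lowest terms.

Airline 2 mixes with probability q on Hub A, chosen so Airline 1 is indifferent: 9q + 6(1−q) = 8q + 9(1−q) gives q = 3/4.
Airline 1's expected payoff (from either row, since indifferent) is 9·3/4 + 6·1/4 = 33/4.

33/4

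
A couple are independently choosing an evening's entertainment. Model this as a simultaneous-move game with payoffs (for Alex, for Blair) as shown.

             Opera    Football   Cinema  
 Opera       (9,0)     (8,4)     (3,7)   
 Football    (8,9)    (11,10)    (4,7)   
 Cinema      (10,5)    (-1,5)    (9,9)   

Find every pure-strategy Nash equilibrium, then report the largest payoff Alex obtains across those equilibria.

Both Football is a pure NE (Alex: 11 ≥ 8; Blair: 10 ≥ 9). Alex gets 11.
Both Cinema is a pure NE (Alex: 9 ≥ 4; Blair: 9 ≥ 5). Alex gets 9.
Every other cell has a profitable deviation for at least one player. Highest of {11, 9} is 11.

11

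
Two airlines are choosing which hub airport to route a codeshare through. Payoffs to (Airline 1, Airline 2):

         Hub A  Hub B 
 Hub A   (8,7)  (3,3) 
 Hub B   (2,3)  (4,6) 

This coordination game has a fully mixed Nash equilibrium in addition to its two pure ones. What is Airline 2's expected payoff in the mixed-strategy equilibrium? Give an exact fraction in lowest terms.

Airline 1 mixes with probability p on Hub A, chosen so Airline 2 is indifferent: 7p + 3(1−p) = 3p + 6(1−p) gives p = 3/7.
Airline 2's expected payoff is 7·3/7 + 3·4/7 = 33/7.

33/7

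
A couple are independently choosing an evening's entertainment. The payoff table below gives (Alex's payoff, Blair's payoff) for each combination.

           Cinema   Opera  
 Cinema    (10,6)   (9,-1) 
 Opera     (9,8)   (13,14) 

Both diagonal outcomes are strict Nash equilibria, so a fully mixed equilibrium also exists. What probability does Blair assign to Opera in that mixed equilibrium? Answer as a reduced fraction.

Blair's mix q on Cinema must make Alex indifferent between Cinema and Opera.
Alex's payoff from Cinema: 10q + 9(1−q). From Opera: 9q + 13(1−q).
Set equal: 1q = 4(1−q) → q = 4/5.
Probability on Opera is 1 − 4/5 = 1/5.

1/5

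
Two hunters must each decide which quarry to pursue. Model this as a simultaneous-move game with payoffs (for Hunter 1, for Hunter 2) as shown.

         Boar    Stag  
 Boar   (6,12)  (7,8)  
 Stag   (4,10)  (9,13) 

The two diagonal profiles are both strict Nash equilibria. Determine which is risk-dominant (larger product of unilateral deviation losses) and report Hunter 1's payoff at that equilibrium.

At both Boar: Hunter 1 loses 6 − 4 = 2 by deviating; Hunter 2 loses 12 − 8 = 4. Product = 2·4 = 8.
At both Stag: Hunter 1 loses 9 − 7 = 2 by deviating; Hunter 2 loses 13 − 10 = 3. Product = 2·3 = 6.
8 > 6, so both Boar is risk-dominant. Hunter 1's payoff there is 6.

6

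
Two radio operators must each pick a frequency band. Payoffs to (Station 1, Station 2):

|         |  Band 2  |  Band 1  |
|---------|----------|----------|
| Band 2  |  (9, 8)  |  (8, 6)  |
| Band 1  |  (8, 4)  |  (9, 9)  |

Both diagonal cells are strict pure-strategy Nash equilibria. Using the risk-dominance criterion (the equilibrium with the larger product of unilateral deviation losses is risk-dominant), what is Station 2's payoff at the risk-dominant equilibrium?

9

At both Band 2: Station 1 loses 9 − 8 = 1 by deviating; Station 2 loses 8 − 6 = 2. Product = 1·2 = 2.
At both Band 1: Station 1 loses 9 − 8 = 1 by deviating; Station 2 loses 9 − 4 = 5. Product = 1·5 = 5.
5 > 2, so both Band 1 is risk-dominant. Station 2's payoff there is 9.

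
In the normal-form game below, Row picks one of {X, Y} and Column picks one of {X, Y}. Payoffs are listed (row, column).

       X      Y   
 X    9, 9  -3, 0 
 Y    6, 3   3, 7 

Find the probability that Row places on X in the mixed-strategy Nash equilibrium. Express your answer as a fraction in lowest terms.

4/13

Row's mix p on X must make Column indifferent between X and Y.
Column's payoff from X: 9p + 3(1−p). From Y: 0p + 7(1−p).
Set equal: 9p = 4(1−p) → p = 4/13.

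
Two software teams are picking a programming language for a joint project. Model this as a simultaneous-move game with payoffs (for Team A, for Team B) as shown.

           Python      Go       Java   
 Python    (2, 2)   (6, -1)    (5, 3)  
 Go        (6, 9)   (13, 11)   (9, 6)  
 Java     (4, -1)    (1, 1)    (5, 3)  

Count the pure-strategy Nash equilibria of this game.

Both Go: Team A gets 13 (best alternative 6); Team B gets 11 (best alternative 9). Neither deviates — NE.
Both Java is not a NE: Team A would switch to Go (9 > 5).
No other cell survives both best-response checks, so there is 1 pure NE.

1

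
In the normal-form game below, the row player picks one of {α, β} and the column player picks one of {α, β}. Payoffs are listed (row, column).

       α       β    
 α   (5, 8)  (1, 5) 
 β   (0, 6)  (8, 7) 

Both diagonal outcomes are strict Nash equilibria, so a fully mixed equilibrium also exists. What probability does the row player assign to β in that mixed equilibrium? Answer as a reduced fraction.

The row player's mix p on α must make the column player indifferent between α and β.
The column player's payoff from α: 8p + 6(1−p). From β: 5p + 7(1−p).
Set equal: 3p = 1(1−p) → p = 1/4.
Probability on β is 1 − 1/4 = 3/4.

3/4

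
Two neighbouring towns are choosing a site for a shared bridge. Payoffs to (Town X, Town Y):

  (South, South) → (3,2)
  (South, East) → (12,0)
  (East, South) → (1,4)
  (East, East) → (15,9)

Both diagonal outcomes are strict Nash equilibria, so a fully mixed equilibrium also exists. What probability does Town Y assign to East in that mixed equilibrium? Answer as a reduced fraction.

2/5

Town Y's mix q on South must make Town X indifferent between South and East.
Town X's payoff from South: 3q + 12(1−q). From East: 1q + 15(1−q).
Set equal: 2q = 3(1−q) → q = 3/5.
Probability on East is 1 − 3/5 = 2/5.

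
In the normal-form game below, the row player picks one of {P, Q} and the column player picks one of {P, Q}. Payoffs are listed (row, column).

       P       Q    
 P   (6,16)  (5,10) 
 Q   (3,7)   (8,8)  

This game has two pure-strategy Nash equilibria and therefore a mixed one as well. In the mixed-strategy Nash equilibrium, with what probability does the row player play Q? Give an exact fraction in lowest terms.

The row player's mix p on P must make the column player indifferent between P and Q.
The column player's payoff from P: 16p + 7(1−p). From Q: 10p + 8(1−p).
Set equal: 6p = 1(1−p) → p = 1/7.
Probability on Q is 1 − 1/7 = 6/7.

6/7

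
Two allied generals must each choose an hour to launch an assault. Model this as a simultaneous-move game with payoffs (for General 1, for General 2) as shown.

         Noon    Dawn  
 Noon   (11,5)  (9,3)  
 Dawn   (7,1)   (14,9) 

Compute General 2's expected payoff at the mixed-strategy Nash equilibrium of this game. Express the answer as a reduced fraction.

21/5

General 1 mixes with probability p on Noon, chosen so General 2 is indifferent: 5p + 1(1−p) = 3p + 9(1−p) gives p = 4/5.
General 2's expected payoff is 5·4/5 + 1·1/5 = 21/5.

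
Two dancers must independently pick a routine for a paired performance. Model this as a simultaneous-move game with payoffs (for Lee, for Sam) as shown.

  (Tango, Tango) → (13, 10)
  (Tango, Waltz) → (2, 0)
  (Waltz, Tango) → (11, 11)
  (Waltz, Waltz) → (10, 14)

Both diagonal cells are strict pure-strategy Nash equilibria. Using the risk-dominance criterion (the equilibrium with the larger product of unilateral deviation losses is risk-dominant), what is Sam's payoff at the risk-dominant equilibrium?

At both Tango: Lee loses 13 − 11 = 2 by deviating; Sam loses 10 − 0 = 10. Product = 2·10 = 20.
At both Waltz: Lee loses 10 − 2 = 8 by deviating; Sam loses 14 − 11 = 3. Product = 8·3 = 24.
24 > 20, so both Waltz is risk-dominant. Sam's payoff there is 14.

14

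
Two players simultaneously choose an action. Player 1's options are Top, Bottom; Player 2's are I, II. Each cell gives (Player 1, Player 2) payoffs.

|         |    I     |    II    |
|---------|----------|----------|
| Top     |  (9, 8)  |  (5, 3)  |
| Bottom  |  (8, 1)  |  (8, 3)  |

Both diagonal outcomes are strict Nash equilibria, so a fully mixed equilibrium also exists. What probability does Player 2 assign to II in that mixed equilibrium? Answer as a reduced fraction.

Player 2's mix q on I must make Player 1 indifferent between Top and Bottom.
Player 1's payoff from Top: 9q + 5(1−q). From Bottom: 8q + 8(1−q).
Set equal: 1q = 3(1−q) → q = 3/4.
Probability on II is 1 − 3/4 = 1/4.

1/4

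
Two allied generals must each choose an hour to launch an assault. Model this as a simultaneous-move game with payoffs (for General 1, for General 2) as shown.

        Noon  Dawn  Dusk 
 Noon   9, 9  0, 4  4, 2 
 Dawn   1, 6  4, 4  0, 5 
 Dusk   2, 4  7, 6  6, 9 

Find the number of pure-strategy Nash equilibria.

2

Both Noon: General 1 gets 9 (best alternative 2); General 2 gets 9 (best alternative 4). Neither deviates — NE.
Both Dusk: General 1 gets 6 (best alternative 4); General 2 gets 9 (best alternative 6). Neither deviates — NE.
Both Dawn is not a NE: General 1 would switch to Dusk (7 > 4).
No other cell survives both best-response checks, so there are 2 pure NE.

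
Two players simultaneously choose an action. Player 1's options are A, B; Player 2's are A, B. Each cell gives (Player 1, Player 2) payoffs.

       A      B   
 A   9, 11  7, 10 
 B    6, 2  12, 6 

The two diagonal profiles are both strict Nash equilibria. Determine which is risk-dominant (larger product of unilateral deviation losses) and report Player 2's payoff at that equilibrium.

6

At both A: Player 1 loses 9 − 6 = 3 by deviating; Player 2 loses 11 − 10 = 1. Product = 3·1 = 3.
At both B: Player 1 loses 12 − 7 = 5 by deviating; Player 2 loses 6 − 2 = 4. Product = 5·4 = 20.
20 > 3, so both B is risk-dominant. Player 2's payoff there is 6.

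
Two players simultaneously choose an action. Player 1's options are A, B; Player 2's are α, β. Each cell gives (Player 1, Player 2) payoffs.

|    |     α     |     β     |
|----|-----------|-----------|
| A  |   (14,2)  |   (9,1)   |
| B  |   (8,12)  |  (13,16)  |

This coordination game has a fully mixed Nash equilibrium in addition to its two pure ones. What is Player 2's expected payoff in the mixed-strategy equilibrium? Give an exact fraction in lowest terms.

4

Player 1 mixes with probability p on A, chosen so Player 2 is indifferent: 2p + 12(1−p) = 1p + 16(1−p) gives p = 4/5.
Player 2's expected payoff is 2·4/5 + 12·1/5 = 4.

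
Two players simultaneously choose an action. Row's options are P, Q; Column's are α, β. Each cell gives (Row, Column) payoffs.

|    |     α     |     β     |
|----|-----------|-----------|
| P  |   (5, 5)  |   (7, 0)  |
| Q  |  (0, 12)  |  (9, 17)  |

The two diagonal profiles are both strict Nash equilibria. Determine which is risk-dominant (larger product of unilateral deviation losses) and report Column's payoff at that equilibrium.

5

At (P, α): Row loses 5 − 0 = 5 by deviating; Column loses 5 − 0 = 5. Product = 5·5 = 25.
At (Q, β): Row loses 9 − 7 = 2 by deviating; Column loses 17 − 12 = 5. Product = 2·5 = 10.
25 > 10, so (P, α) is risk-dominant. Column's payoff there is 5.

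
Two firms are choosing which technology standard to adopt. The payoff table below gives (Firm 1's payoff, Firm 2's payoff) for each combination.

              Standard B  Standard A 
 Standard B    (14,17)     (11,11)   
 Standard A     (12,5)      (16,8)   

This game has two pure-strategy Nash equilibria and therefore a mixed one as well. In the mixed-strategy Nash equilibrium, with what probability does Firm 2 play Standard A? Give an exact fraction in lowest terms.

2/7

Firm 2's mix q on Standard B must make Firm 1 indifferent between Standard B and Standard A.
Firm 1's payoff from Standard B: 14q + 11(1−q). From Standard A: 12q + 16(1−q).
Set equal: 2q = 5(1−q) → q = 5/7.
Probability on Standard A is 1 − 5/7 = 2/7.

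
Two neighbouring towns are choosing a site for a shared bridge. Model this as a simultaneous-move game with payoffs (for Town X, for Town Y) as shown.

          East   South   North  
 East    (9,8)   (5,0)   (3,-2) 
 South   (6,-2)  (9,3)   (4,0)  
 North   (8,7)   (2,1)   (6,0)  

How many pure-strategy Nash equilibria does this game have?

2

Both East: Town X gets 9 (best alternative 8); Town Y gets 8 (best alternative 0). Neither deviates — NE.
Both South: Town X gets 9 (best alternative 5); Town Y gets 3 (best alternative 0). Neither deviates — NE.
Both North is not a NE: Town Y would switch to East (7 > 0).
No other cell survives both best-response checks, so there are 2 pure NE.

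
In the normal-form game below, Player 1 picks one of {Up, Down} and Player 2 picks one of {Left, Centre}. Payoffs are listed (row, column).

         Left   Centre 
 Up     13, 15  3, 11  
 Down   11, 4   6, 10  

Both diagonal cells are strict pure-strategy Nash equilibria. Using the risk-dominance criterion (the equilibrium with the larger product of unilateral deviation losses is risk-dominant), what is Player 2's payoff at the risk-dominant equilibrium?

At (Up, Left): Player 1 loses 13 − 11 = 2 by deviating; Player 2 loses 15 − 11 = 4. Product = 2·4 = 8.
At (Down, Centre): Player 1 loses 6 − 3 = 3 by deviating; Player 2 loses 10 − 4 = 6. Product = 3·6 = 18.
18 > 8, so (Down, Centre) is risk-dominant. Player 2's payoff there is 10.

10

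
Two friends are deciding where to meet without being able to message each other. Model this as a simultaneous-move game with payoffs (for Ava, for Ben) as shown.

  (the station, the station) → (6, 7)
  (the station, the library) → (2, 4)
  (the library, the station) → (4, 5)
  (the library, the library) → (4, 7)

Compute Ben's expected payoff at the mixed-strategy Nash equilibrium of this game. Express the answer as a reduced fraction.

29/5

Ava mixes with probability p on the station, chosen so Ben is indifferent: 7p + 5(1−p) = 4p + 7(1−p) gives p = 2/5.
Ben's expected payoff is 7·2/5 + 5·3/5 = 29/5.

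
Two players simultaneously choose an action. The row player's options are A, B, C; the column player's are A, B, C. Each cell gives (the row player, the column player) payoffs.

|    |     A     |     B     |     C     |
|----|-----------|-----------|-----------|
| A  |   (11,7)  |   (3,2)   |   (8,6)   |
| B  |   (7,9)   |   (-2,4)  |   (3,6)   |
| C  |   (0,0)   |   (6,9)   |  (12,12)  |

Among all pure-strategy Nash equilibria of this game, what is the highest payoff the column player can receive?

12

Both A is a pure NE (the row player: 11 ≥ 7; the column player: 7 ≥ 6). The column player gets 7.
Both C is a pure NE (the row player: 12 ≥ 8; the column player: 12 ≥ 9). The column player gets 12.
Every other cell has a profitable deviation for at least one player. Highest of {7, 12} is 12.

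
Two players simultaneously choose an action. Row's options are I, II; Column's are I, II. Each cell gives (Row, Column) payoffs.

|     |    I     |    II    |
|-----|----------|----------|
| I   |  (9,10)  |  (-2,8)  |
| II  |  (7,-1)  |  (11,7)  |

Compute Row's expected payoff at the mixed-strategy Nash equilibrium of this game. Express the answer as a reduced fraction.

113/15

Column mixes with probability q on I, chosen so Row is indifferent: 9q + (-2)(1−q) = 7q + 11(1−q) gives q = 13/15.
Row's expected payoff (from either row, since indifferent) is 9·13/15 + (-2)·2/15 = 113/15.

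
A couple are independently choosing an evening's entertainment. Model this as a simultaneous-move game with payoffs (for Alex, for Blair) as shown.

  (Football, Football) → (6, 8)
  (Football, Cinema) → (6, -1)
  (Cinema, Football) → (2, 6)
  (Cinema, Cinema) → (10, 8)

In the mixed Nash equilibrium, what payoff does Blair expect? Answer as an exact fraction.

70/11

Alex mixes with probability p on Football, chosen so Blair is indifferent: 8p + 6(1−p) = (-1)p + 8(1−p) gives p = 2/11.
Blair's expected payoff is 8·2/11 + 6·9/11 = 70/11.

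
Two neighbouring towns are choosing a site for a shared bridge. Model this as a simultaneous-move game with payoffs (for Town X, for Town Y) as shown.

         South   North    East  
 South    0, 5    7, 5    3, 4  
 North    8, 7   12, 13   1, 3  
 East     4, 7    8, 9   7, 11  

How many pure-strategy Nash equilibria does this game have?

2

Both North: Town X gets 12 (best alternative 8); Town Y gets 13 (best alternative 7). Neither deviates — NE.
Both East: Town X gets 7 (best alternative 3); Town Y gets 11 (best alternative 9). Neither deviates — NE.
Both South is not a NE: Town X would switch to North (8 > 0).
No other cell survives both best-response checks, so there are 2 pure NE.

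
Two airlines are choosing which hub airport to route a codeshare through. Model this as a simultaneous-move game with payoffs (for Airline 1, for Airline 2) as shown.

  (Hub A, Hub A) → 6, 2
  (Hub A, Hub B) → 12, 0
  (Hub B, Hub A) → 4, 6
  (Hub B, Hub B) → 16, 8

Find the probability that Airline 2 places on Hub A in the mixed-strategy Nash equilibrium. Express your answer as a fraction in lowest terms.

Airline 2's mix q on Hub A must make Airline 1 indifferent between Hub A and Hub B.
Airline 1's payoff from Hub A: 6q + 12(1−q). From Hub B: 4q + 16(1−q).
Set equal: 2q = 4(1−q) → q = 4/6 = 2/3.

2/3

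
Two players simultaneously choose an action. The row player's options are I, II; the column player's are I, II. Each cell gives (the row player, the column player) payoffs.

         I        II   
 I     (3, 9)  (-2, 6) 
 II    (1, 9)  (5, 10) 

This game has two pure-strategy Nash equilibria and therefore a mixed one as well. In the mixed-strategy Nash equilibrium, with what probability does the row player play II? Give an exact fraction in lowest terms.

3/4

The row player's mix p on I must make the column player indifferent between I and II.
The column player's payoff from I: 9p + 9(1−p). From II: 6p + 10(1−p).
Set equal: 3p = 1(1−p) → p = 1/4.
Probability on II is 1 − 1/4 = 3/4.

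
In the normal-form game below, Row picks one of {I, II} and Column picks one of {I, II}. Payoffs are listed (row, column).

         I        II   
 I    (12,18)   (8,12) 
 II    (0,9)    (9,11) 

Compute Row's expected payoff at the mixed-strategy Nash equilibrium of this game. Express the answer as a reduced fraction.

Column mixes with probability q on I, chosen so Row is indifferent: 12q + 8(1−q) = 0q + 9(1−q) gives q = 1/13.
Row's expected payoff (from either row, since indifferent) is 12·1/13 + 8·12/13 = 108/13.

108/13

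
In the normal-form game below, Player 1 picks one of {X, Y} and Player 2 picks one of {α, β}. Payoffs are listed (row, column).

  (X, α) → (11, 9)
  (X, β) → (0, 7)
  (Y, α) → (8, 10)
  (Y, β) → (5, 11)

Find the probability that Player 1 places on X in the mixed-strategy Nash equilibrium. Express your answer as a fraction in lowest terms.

1/3

Player 1's mix p on X must make Player 2 indifferent between α and β.
Player 2's payoff from α: 9p + 10(1−p). From β: 7p + 11(1−p).
Set equal: 2p = 1(1−p) → p = 1/3.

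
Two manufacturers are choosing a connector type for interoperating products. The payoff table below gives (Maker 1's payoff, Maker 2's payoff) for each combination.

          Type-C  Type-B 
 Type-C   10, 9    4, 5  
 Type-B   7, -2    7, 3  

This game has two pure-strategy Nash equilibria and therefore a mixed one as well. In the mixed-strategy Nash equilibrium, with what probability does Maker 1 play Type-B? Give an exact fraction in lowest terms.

4/9

Maker 1's mix p on Type-C must make Maker 2 indifferent between Type-C and Type-B.
Maker 2's payoff from Type-C: 9p + (-2)(1−p). From Type-B: 5p + 3(1−p).
Set equal: 4p = 5(1−p) → p = 5/9.
Probability on Type-B is 1 − 5/9 = 4/9.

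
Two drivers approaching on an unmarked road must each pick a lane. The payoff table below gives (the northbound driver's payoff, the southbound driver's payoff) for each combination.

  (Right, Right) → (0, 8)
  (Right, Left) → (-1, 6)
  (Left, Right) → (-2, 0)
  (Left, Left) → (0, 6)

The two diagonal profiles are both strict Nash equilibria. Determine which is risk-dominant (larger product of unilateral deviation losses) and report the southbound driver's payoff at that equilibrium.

At both Right: the northbound driver loses 0 − (-2) = 2 by deviating; the southbound driver loses 8 − 6 = 2. Product = 2·2 = 4.
At both Left: the northbound driver loses 0 − (-1) = 1 by deviating; the southbound driver loses 6 − 0 = 6. Product = 1·6 = 6.
6 > 4, so both Left is risk-dominant. The southbound driver's payoff there is 6.

6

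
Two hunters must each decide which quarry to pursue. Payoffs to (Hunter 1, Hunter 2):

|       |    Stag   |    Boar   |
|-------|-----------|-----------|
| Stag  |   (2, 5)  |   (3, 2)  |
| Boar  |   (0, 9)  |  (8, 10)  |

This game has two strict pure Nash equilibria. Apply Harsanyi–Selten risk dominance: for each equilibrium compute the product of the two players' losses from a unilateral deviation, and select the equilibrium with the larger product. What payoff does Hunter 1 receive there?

At both Stag: Hunter 1 loses 2 − 0 = 2 by deviating; Hunter 2 loses 5 − 2 = 3. Product = 2·3 = 6.
At both Boar: Hunter 1 loses 8 − 3 = 5 by deviating; Hunter 2 loses 10 − 9 = 1. Product = 5·1 = 5.
6 > 5, so both Stag is risk-dominant. Hunter 1's payoff there is 2.

2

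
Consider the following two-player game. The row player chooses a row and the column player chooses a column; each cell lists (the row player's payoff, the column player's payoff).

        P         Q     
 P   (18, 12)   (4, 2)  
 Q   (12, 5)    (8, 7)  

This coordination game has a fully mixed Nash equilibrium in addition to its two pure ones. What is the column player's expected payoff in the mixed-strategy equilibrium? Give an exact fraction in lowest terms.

37/6

The row player mixes with probability p on P, chosen so the column player is indifferent: 12p + 5(1−p) = 2p + 7(1−p) gives p = 1/6.
The column player's expected payoff is 12·1/6 + 5·5/6 = 37/6.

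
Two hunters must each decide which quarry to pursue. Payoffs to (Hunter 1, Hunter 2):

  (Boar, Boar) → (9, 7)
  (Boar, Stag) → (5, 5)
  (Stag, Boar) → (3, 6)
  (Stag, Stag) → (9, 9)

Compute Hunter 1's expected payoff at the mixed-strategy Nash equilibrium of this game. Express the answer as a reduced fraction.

33/5

Hunter 2 mixes with probability q on Boar, chosen so Hunter 1 is indifferent: 9q + 5(1−q) = 3q + 9(1−q) gives q = 2/5.
Hunter 1's expected payoff (from either row, since indifferent) is 9·2/5 + 5·3/5 = 33/5.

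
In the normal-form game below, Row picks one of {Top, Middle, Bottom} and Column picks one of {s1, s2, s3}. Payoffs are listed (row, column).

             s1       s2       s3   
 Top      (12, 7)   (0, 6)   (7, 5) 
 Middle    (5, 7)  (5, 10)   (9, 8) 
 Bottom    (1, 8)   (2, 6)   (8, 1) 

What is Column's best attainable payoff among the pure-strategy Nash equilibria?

(Top, s1) is a pure NE (Row: 12 ≥ 5; Column: 7 ≥ 6). Column gets 7.
(Middle, s2) is a pure NE (Row: 5 ≥ 2; Column: 10 ≥ 8). Column gets 10.
Every other cell has a profitable deviation for at least one player. Highest of {7, 10} is 10.

10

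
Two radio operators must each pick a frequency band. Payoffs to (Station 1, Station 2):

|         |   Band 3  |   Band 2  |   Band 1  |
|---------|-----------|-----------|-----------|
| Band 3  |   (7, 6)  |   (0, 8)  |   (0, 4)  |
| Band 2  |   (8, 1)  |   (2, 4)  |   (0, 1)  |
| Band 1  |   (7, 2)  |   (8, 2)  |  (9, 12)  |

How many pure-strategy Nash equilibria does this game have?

1

Both Band 1: Station 1 gets 9 (best alternative 0); Station 2 gets 12 (best alternative 2). Neither deviates — NE.
Both Band 2 is not a NE: Station 1 would switch to Band 1 (8 > 2).
No other cell survives both best-response checks, so there is 1 pure NE.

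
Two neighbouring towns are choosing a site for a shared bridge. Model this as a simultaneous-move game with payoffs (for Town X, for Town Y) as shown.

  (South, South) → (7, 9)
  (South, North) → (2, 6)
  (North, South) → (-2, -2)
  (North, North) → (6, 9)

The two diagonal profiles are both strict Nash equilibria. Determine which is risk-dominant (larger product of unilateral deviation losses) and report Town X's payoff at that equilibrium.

At both South: Town X loses 7 − (-2) = 9 by deviating; Town Y loses 9 − 6 = 3. Product = 9·3 = 27.
At both North: Town X loses 6 − 2 = 4 by deviating; Town Y loses 9 − (-2) = 11. Product = 4·11 = 44.
44 > 27, so both North is risk-dominant. Town X's payoff there is 6.

6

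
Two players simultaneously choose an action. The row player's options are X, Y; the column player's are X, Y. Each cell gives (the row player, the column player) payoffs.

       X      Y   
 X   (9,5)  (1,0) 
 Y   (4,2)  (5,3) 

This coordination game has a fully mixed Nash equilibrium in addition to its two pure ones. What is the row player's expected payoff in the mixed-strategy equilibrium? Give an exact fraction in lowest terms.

The column player mixes with probability q on X, chosen so the row player is indifferent: 9q + 1(1−q) = 4q + 5(1−q) gives q = 4/9.
The row player's expected payoff (from either row, since indifferent) is 9·4/9 + 1·5/9 = 41/9.

41/9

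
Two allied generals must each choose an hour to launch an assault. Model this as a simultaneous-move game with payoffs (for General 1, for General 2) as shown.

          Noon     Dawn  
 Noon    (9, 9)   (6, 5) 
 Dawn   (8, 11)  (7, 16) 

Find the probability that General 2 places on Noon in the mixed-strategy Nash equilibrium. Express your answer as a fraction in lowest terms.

General 2's mix q on Noon must make General 1 indifferent between Noon and Dawn.
General 1's payoff from Noon: 9q + 6(1−q). From Dawn: 8q + 7(1−q).
Set equal: 1q = 1(1−q) → q = 1/2.

1/2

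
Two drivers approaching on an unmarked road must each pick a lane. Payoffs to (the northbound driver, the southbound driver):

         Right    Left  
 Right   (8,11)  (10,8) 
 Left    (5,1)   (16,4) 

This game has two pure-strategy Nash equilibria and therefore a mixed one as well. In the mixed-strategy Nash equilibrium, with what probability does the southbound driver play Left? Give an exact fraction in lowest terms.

1/3

The southbound driver's mix q on Right must make the northbound driver indifferent between Right and Left.
The northbound driver's payoff from Right: 8q + 10(1−q). From Left: 5q + 16(1−q).
Set equal: 3q = 6(1−q) → q = 6/9 = 2/3.
Probability on Left is 1 − 2/3 = 1/3.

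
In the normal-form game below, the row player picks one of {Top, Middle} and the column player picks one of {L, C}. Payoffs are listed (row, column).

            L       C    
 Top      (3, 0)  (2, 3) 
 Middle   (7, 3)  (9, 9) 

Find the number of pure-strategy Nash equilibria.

1

(Middle, C): the row player gets 9 (best alternative 2); the column player gets 9 (best alternative 3). Neither deviates — NE.
(Top, L) is not a NE: the row player would switch to Middle (7 > 3).
No other cell survives both best-response checks, so there is 1 pure NE.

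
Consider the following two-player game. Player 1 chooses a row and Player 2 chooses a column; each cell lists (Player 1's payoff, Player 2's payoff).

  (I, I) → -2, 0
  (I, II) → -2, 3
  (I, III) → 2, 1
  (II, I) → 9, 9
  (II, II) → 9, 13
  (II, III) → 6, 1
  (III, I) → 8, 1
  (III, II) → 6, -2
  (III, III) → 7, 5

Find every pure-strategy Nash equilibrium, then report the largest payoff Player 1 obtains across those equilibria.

9

Both II is a pure NE (Player 1: 9 ≥ 6; Player 2: 13 ≥ 9). Player 1 gets 9.
Both III is a pure NE (Player 1: 7 ≥ 6; Player 2: 5 ≥ 1). Player 1 gets 7.
Every other cell has a profitable deviation for at least one player. Highest of {9, 7} is 9.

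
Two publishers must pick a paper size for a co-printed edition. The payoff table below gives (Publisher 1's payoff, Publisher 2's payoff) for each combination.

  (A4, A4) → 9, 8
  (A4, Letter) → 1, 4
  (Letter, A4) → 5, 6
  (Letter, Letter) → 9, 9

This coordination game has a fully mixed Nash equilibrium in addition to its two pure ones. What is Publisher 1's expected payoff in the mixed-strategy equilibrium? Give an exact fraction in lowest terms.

19/3

Publisher 2 mixes with probability q on A4, chosen so Publisher 1 is indifferent: 9q + 1(1−q) = 5q + 9(1−q) gives q = 2/3.
Publisher 1's expected payoff (from either row, since indifferent) is 9·2/3 + 1·1/3 = 19/3.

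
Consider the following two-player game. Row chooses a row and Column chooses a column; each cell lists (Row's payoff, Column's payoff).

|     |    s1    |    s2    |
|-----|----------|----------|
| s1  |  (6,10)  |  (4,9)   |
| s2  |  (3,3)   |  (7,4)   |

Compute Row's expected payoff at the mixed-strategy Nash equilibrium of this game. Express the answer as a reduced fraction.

5

Column mixes with probability q on s1, chosen so Row is indifferent: 6q + 4(1−q) = 3q + 7(1−q) gives q = 1/2.
Row's expected payoff (from either row, since indifferent) is 6·1/2 + 4·1/2 = 5.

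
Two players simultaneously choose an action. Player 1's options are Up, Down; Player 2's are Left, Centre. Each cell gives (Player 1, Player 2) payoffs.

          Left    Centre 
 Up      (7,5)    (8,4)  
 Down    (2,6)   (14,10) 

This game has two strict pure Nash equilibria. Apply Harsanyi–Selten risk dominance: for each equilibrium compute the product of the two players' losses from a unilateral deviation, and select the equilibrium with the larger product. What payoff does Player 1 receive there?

At (Up, Left): Player 1 loses 7 − 2 = 5 by deviating; Player 2 loses 5 − 4 = 1. Product = 5·1 = 5.
At (Down, Centre): Player 1 loses 14 − 8 = 6 by deviating; Player 2 loses 10 − 6 = 4. Product = 6·4 = 24.
24 > 5, so (Down, Centre) is risk-dominant. Player 1's payoff there is 14.

14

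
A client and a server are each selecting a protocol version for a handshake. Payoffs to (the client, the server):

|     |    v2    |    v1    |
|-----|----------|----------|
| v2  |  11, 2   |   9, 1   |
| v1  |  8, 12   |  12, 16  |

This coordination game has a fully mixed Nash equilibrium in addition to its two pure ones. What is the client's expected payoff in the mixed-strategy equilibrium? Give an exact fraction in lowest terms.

The server mixes with probability q on v2, chosen so the client is indifferent: 11q + 9(1−q) = 8q + 12(1−q) gives q = 1/2.
The client's expected payoff (from either row, since indifferent) is 11·1/2 + 9·1/2 = 10.

10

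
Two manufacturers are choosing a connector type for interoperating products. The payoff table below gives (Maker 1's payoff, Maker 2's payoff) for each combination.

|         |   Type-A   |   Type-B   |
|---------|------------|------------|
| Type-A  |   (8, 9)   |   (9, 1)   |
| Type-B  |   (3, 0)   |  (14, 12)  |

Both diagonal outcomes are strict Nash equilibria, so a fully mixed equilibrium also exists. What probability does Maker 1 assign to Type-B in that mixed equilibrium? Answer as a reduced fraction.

Maker 1's mix p on Type-A must make Maker 2 indifferent between Type-A and Type-B.
Maker 2's payoff from Type-A: 9p + 0(1−p). From Type-B: 1p + 12(1−p).
Set equal: 8p = 12(1−p) → p = 12/20 = 3/5.
Probability on Type-B is 1 − 3/5 = 2/5.

2/5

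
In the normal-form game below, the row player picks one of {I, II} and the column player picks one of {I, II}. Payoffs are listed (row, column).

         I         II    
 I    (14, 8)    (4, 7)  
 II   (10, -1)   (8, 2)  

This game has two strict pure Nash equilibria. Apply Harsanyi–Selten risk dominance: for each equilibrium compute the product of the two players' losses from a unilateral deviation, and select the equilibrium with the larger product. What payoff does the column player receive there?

At both I: the row player loses 14 − 10 = 4 by deviating; the column player loses 8 − 7 = 1. Product = 4·1 = 4.
At both II: the row player loses 8 − 4 = 4 by deviating; the column player loses 2 − (-1) = 3. Product = 4·3 = 12.
12 > 4, so both II is risk-dominant. The column player's payoff there is 2.

2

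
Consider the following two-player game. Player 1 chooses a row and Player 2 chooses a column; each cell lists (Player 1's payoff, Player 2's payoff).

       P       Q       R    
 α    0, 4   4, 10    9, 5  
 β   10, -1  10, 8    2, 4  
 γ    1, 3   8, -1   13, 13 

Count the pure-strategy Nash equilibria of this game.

(β, Q): Player 1 gets 10 (best alternative 8); Player 2 gets 8 (best alternative 4). Neither deviates — NE.
(γ, R): Player 1 gets 13 (best alternative 9); Player 2 gets 13 (best alternative 3). Neither deviates — NE.
(α, P) is not a NE: Player 1 would switch to β (10 > 0).
No other cell survives both best-response checks, so there are 2 pure NE.

2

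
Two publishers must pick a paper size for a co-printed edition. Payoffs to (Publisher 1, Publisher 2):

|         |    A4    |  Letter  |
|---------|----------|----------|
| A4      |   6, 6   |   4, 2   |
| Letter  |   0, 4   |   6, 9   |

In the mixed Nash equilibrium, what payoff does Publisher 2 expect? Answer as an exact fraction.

46/9

Publisher 1 mixes with probability p on A4, chosen so Publisher 2 is indifferent: 6p + 4(1−p) = 2p + 9(1−p) gives p = 5/9.
Publisher 2's expected payoff is 6·5/9 + 4·4/9 = 46/9.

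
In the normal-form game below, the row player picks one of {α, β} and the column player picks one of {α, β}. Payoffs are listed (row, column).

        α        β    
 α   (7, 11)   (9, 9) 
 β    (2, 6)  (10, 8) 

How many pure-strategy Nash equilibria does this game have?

2

Both α: the row player gets 7 (best alternative 2); the column player gets 11 (best alternative 9). Neither deviates — NE.
Both β: the row player gets 10 (best alternative 9); the column player gets 8 (best alternative 6). Neither deviates — NE.
(α, β) is not a NE: the row player would switch to β (10 > 9).
No other cell survives both best-response checks, so there are 2 pure NE.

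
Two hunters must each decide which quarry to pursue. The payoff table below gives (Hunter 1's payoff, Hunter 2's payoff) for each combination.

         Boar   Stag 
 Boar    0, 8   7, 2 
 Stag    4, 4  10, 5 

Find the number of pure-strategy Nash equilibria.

1

Both Stag: Hunter 1 gets 10 (best alternative 7); Hunter 2 gets 5 (best alternative 4). Neither deviates — NE.
Both Boar is not a NE: Hunter 1 would switch to Stag (4 > 0).
No other cell survives both best-response checks, so there is 1 pure NE.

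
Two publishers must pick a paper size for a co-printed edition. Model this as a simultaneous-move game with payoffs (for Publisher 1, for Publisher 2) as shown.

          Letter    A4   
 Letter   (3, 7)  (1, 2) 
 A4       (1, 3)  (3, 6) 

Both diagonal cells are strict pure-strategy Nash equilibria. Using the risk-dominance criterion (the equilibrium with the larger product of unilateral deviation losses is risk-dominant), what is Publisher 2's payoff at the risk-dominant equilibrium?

7

At both Letter: Publisher 1 loses 3 − 1 = 2 by deviating; Publisher 2 loses 7 − 2 = 5. Product = 2·5 = 10.
At both A4: Publisher 1 loses 3 − 1 = 2 by deviating; Publisher 2 loses 6 − 3 = 3. Product = 2·3 = 6.
10 > 6, so both Letter is risk-dominant. Publisher 2's payoff there is 7.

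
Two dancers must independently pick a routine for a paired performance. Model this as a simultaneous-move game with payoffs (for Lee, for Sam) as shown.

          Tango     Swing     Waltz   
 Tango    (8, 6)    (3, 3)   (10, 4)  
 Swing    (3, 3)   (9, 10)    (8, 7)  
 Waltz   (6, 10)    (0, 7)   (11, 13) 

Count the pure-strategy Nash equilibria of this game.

3

Both Tango: Lee gets 8 (best alternative 6); Sam gets 6 (best alternative 4). Neither deviates — NE.
Both Swing: Lee gets 9 (best alternative 3); Sam gets 10 (best alternative 7). Neither deviates — NE.
Both Waltz: Lee gets 11 (best alternative 10); Sam gets 13 (best alternative 10). Neither deviates — NE.
(Swing, Tango) is not a NE: Lee would switch to Tango (8 > 3).
No other cell survives both best-response checks, so there are 3 pure NE.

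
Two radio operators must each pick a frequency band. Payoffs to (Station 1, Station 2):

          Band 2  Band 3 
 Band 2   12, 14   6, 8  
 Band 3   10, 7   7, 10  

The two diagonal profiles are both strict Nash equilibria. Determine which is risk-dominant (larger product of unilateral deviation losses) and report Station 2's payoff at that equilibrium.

14

At both Band 2: Station 1 loses 12 − 10 = 2 by deviating; Station 2 loses 14 − 8 = 6. Product = 2·6 = 12.
At both Band 3: Station 1 loses 7 − 6 = 1 by deviating; Station 2 loses 10 − 7 = 3. Product = 1·3 = 3.
12 > 3, so both Band 2 is risk-dominant. Station 2's payoff there is 14.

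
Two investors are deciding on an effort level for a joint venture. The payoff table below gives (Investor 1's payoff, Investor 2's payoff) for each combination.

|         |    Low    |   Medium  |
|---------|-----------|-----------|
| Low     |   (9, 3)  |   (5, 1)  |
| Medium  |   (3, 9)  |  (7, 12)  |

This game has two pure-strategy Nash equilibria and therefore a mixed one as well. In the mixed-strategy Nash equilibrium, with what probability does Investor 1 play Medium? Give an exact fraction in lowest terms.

2/5

Investor 1's mix p on Low must make Investor 2 indifferent between Low and Medium.
Investor 2's payoff from Low: 3p + 9(1−p). From Medium: 1p + 12(1−p).
Set equal: 2p = 3(1−p) → p = 3/5.
Probability on Medium is 1 − 3/5 = 2/5.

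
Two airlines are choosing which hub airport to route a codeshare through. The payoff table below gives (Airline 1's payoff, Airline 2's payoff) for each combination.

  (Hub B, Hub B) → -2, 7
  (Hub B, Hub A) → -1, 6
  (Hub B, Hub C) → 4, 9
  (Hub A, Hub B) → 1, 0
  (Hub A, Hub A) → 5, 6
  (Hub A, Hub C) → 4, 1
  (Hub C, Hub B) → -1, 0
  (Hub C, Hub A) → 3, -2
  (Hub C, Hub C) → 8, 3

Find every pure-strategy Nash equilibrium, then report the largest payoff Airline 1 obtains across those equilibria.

8

Both Hub A is a pure NE (Airline 1: 5 ≥ 3; Airline 2: 6 ≥ 1). Airline 1 gets 5.
Both Hub C is a pure NE (Airline 1: 8 ≥ 4; Airline 2: 3 ≥ 0). Airline 1 gets 8.
Every other cell has a profitable deviation for at least one player. Highest of {5, 8} is 8.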